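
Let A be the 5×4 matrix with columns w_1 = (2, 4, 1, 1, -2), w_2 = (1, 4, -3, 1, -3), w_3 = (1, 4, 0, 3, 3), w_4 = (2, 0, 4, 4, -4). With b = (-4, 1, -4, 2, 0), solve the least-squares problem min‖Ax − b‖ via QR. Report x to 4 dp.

w_1 = (2, 4, 1, 1, -2); ‖w_1‖ = 5.0990, so e_1 = (0.3922, 0.7845, 0.1961, 0.1961, -0.3922).
e_1·w_2 = 0.3922·1 + 0.7845·4 + 0.1961·(-3) + 0.1961·1 + (-0.3922)·(-3) = 4.3146.
u_2 = w_2 − 4.3146·e_1 = (-0.6923, 0.6154, -3.8462, 0.1538, -1.3077).
‖u_2‖ = 4.1695, so e_2 = (-0.1660, 0.1476, -0.9225, 0.0369, -0.3136).
e_1·w_3 = 0.3922·1 + 0.7845·4 + 0.1961·0 + 0.1961·3 + (-0.3922)·3 = 2.9417; e_2·w_3 = (-0.1660)·1 + 0.1476·4 + (-0.9225)·0 + 0.0369·3 + (-0.3136)·3 = -0.4059.
u_3 = w_3 − 2.9417·e_1 + 0.4059·e_2 = (-0.2212, 1.7522, -0.9513, 2.4381, 4.0265).
‖u_3‖ = 5.1168, so e_3 = (-0.0432, 0.3424, -0.1859, 0.4765, 0.7869).
e_1·w_4 = 0.3922·2 + 0.7845·0 + 0.1961·4 + 0.1961·4 + (-0.3922)·(-4) = 3.9223; e_2·w_4 = (-0.1660)·2 + 0.1476·0 + (-0.9225)·4 + 0.0369·4 + (-0.3136)·(-4) = -2.6198; e_3·w_4 = (-0.0432)·2 + 0.3424·0 + (-0.1859)·4 + 0.4765·4 + 0.7869·(-4) = -2.0720.
u_4 = w_4 − 3.9223·e_1 + 2.6198·e_2 + 2.0720·e_3 = (-0.0630, -1.9807, 0.4289, 4.3147, -1.6527).
‖u_4‖ = 5.0457, so e_4 = (-0.0125, -0.3926, 0.0850, 0.8551, -0.3275).
Qᵀb = (-1.1767, 4.5754, 2.2121, 1.0276).
Back-substitute: x_4 = 1.0276/5.0457 = 0.2037.
x_3 = (2.2121 + 2.0720·0.2037)/5.1168 = 0.5148.
x_2 = (4.5754 + 0.4059·0.5148 + 2.6198·0.2037)/4.1695 = 1.2754.
x_1 = (-1.1767 − 4.3146·1.2754 − 2.9417·0.5148 − 3.9223·0.2037)/5.0990 = -1.7636.

x = (-1.7636, 1.2754, 0.5148, 0.2037)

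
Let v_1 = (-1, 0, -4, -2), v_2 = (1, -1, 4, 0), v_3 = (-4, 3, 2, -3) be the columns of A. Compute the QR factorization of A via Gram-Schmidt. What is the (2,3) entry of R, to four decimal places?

r_{23} = 1.2722

q_1 = v_1/‖v_1‖ = (-1, 0, -4, -2)/4.5826 = (-0.2182, 0.0000, -0.8729, -0.4364).
r_{12} = q_1·v_2 = -3.7097.
u_2 = v_2 + 3.7097·q_1 = (0.1905, -1.0000, 0.7619, -1.6190).
‖u_2‖ = 2.0587, so q_2 = (0.0925, -0.4858, 0.3701, -0.7865).
r_{23} = q_2·v_3 = 1.2722.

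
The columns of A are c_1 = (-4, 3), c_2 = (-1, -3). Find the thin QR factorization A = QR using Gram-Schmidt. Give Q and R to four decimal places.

e_1 = c_1/‖c_1‖ = (-4, 3)/5.0000 = (-0.8000, 0.6000).
r_{12} = e_1·c_2 = -1.0000.
u_2 = c_2 + 1.0000·e_1 = (-1.8000, -2.4000).
‖u_2‖ = 3.0000, so e_2 = (-0.6000, -0.8000).

Q = [[-0.8000, -0.6000], [0.6000, -0.8000]], R = [[5.0000, -1.0000], [0.0000, 3.0000]]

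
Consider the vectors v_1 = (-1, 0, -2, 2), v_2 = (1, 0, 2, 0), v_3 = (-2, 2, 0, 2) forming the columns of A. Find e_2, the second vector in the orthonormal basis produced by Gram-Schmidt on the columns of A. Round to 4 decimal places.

v_1 = (-1, 0, -2, 2); ‖v_1‖ = 3.0000, so e_1 = (-0.3333, 0.0000, -0.6667, 0.6667).
e_1·v_2 = (-0.3333)·1 + 0.0000·0 + (-0.6667)·2 + 0.6667·0 = -1.6667.
u_2 = v_2 + 1.6667·e_1 = (0.4444, 0.0000, 0.8889, 1.1111).
‖u_2‖ = 1.4907, so e_2 = (0.2981, 0.0000, 0.5963, 0.7454).

e_2 = (0.2981, 0.0000, 0.5963, 0.7454)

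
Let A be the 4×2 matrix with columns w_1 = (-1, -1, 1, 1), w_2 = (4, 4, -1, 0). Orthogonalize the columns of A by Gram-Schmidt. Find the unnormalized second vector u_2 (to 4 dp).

q_1 = w_1/‖w_1‖ = (-1, -1, 1, 1)/2.0000 = (-0.5000, -0.5000, 0.5000, 0.5000).
r_{12} = q_1·w_2 = -4.5000.
u_2 = w_2 + 4.5000·q_1 = (1.7500, 1.7500, 1.2500, 2.2500).

u_2 = (1.7500, 1.7500, 1.2500, 2.2500)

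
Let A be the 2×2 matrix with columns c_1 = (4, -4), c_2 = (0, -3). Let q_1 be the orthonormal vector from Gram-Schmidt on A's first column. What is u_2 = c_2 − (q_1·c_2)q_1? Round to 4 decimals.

u_2 = (-1.5000, -1.5000)

q_1 = c_1/‖c_1‖ = (4, -4)/5.6569 = (0.7071, -0.7071).
r_{12} = q_1·c_2 = 2.1213.
u_2 = c_2 − 2.1213·q_1 = (-1.5000, -1.5000).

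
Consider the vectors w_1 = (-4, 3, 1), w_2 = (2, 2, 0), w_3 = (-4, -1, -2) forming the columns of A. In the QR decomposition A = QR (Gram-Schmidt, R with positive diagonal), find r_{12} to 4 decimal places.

r_{12} = -0.3922

e_1 = w_1/‖w_1‖ = (-4, 3, 1)/5.0990 = (-0.7845, 0.5883, 0.1961).
r_{12} = e_1·w_2 = -0.3922.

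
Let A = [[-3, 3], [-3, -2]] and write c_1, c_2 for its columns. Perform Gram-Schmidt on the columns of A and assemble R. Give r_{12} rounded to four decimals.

c_1 = (-3, -3); ‖c_1‖ = 4.2426, so e_1 = (-0.7071, -0.7071).
r_{12} = e_1·c_2 = -0.7071.

r_{12} = -0.7071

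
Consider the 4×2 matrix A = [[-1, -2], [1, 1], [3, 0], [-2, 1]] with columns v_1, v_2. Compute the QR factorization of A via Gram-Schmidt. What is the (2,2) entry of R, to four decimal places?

r_{22} = 2.4358

v_1 = (-1, 1, 3, -2); ‖v_1‖ = 3.8730, so e_1 = (-0.2582, 0.2582, 0.7746, -0.5164).
e_1·v_2 = (-0.2582)·(-2) + 0.2582·1 + 0.7746·0 + (-0.5164)·1 = 0.2582.
u_2 = v_2 − 0.2582·e_1 = (-1.9333, 0.9333, -0.2000, 1.1333).
r_{22} = ‖u_2‖ = 2.4358.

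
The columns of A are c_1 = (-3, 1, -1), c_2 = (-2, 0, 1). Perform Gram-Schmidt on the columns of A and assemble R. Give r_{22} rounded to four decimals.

c_1 = (-3, 1, -1); ‖c_1‖ = 3.3166, so e_1 = (-0.9045, 0.3015, -0.3015).
e_1·c_2 = (-0.9045)·(-2) + 0.3015·0 + (-0.3015)·1 = 1.5076.
u_2 = c_2 − 1.5076·e_1 = (-0.6364, -0.4545, 1.4545).
r_{22} = ‖u_2‖ = 1.6514.

r_{22} = 1.6514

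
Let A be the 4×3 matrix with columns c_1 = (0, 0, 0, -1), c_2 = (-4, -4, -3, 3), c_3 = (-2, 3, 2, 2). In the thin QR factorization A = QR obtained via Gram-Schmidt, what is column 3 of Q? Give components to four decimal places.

c_1 = (0, 0, 0, -1); ‖c_1‖ = 1.0000, so q_1 = (0.0000, 0.0000, 0.0000, -1.0000).
q_1·c_2 = 0.0000·(-4) + 0.0000·(-4) + 0.0000·(-3) + (-1.0000)·3 = -3.0000.
u_2 = c_2 + 3.0000·q_1 = (-4.0000, -4.0000, -3.0000, 0.0000).
‖u_2‖ = 6.4031, so q_2 = (-0.6247, -0.6247, -0.4685, 0.0000).
q_1·c_3 = 0.0000·(-2) + 0.0000·3 + 0.0000·2 + (-1.0000)·2 = -2.0000; q_2·c_3 = (-0.6247)·(-2) + (-0.6247)·3 + (-0.4685)·2 + 0.0000·2 = -1.5617.
u_3 = c_3 + 2.0000·q_1 + 1.5617·q_2 = (-2.9756, 2.0244, 1.2683, 0.0000).
‖u_3‖ = 3.8159, so q_3 = (-0.7798, 0.5305, 0.3324, 0.0000).

q_3 = (-0.7798, 0.5305, 0.3324, 0.0000)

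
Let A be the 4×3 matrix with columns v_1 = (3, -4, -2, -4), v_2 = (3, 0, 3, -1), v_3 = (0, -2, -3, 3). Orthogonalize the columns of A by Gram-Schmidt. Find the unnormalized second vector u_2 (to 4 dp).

u_2 = (2.5333, 0.6222, 3.3111, -0.3778)

v_1 = (3, -4, -2, -4); ‖v_1‖ = 6.7082, so q_1 = (0.4472, -0.5963, -0.2981, -0.5963).
q_1·v_2 = 0.4472·3 + (-0.5963)·0 + (-0.2981)·3 + (-0.5963)·(-1) = 1.0435.
u_2 = v_2 − 1.0435·q_1 = (2.5333, 0.6222, 3.3111, -0.3778).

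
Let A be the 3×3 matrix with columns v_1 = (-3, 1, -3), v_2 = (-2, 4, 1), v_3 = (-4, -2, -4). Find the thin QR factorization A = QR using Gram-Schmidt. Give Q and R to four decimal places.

v_1 = (-3, 1, -3); ‖v_1‖ = 4.3589, so q_1 = (-0.6882, 0.2294, -0.6882).
q_1·v_2 = (-0.6882)·(-2) + 0.2294·4 + (-0.6882)·1 = 1.6059.
u_2 = v_2 − 1.6059·q_1 = (-0.8947, 3.6316, 2.1053).
‖u_2‖ = 4.2920, so q_2 = (-0.2085, 0.8461, 0.4905).
q_1·v_3 = (-0.6882)·(-4) + 0.2294·(-2) + (-0.6882)·(-4) = 5.0471; q_2·v_3 = (-0.2085)·(-4) + 0.8461·(-2) + 0.4905·(-4) = -2.8204.
u_3 = v_3 − 5.0471·q_1 + 2.8204·q_2 = (-1.1143, -0.7714, 0.8571).
‖u_3‖ = 1.6036, so q_3 = (-0.6949, -0.4811, 0.5345).

Q = [[-0.6882, -0.2085, -0.6949], [0.2294, 0.8461, -0.4811], [-0.6882, 0.4905, 0.5345]], R = [[4.3589, 1.6059, 5.0471], [0.0000, 4.2920, -2.8204], [0.0000, 0.0000, 1.6036]]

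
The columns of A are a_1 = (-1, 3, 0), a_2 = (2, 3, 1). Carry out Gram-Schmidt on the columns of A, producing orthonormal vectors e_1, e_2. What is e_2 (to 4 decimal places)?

e_1 = a_1/‖a_1‖ = (-1, 3, 0)/3.1623 = (-0.3162, 0.9487, 0.0000).
r_{12} = e_1·a_2 = 2.2136.
u_2 = a_2 − 2.2136·e_1 = (2.7000, 0.9000, 1.0000).
‖u_2‖ = 3.0166, so e_2 = (0.8950, 0.2983, 0.3315).

e_2 = (0.8950, 0.2983, 0.3315)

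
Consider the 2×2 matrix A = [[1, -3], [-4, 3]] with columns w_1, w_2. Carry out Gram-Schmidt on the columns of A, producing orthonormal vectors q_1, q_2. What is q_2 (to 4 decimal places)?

q_2 = (-0.9701, -0.2425)

w_1 = (1, -4); ‖w_1‖ = 4.1231, so q_1 = (0.2425, -0.9701).
q_1·w_2 = 0.2425·(-3) + (-0.9701)·3 = -3.6380.
u_2 = w_2 + 3.6380·q_1 = (-2.1176, -0.5294).
‖u_2‖ = 2.1828, so q_2 = (-0.9701, -0.2425).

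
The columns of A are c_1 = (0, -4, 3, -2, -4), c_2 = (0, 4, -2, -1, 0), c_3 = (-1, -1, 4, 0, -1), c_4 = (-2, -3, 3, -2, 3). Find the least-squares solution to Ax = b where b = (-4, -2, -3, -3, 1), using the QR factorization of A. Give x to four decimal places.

x = (0.6098, 0.6112, -1.3583, 0.9963)

c_1 = (0, -4, 3, -2, -4); ‖c_1‖ = 6.7082, so e_1 = (0.0000, -0.5963, 0.4472, -0.2981, -0.5963).
e_1·c_2 = 0.0000·0 + (-0.5963)·4 + 0.4472·(-2) + (-0.2981)·(-1) + (-0.5963)·0 = -2.9814.
u_2 = c_2 + 2.9814·e_1 = (0.0000, 2.2222, -0.6667, -1.8889, -1.7778).
‖u_2‖ = 3.4801, so e_2 = (0.0000, 0.6386, -0.1916, -0.5428, -0.5108).
e_1·c_3 = 0.0000·(-1) + (-0.5963)·(-1) + 0.4472·4 + (-0.2981)·0 + (-0.5963)·(-1) = 2.9814; e_2·c_3 = 0.0000·(-1) + 0.6386·(-1) + (-0.1916)·4 + (-0.5428)·0 + (-0.5108)·(-1) = -0.8940.
u_3 = c_3 − 2.9814·e_1 + 0.8940·e_2 = (-1.0000, 1.3486, 2.4954, 0.4037, 0.3211).
‖u_3‖ = 3.0515, so e_3 = (-0.3277, 0.4419, 0.8178, 0.1323, 0.1052).
e_1·c_4 = 0.0000·(-2) + (-0.5963)·(-3) + 0.4472·3 + (-0.2981)·(-2) + (-0.5963)·3 = 1.9379; e_2·c_4 = 0.0000·(-2) + 0.6386·(-3) + (-0.1916)·3 + (-0.5428)·(-2) + (-0.5108)·3 = -2.9373; e_3·c_4 = (-0.3277)·(-2) + 0.4419·(-3) + 0.8178·3 + 0.1323·(-2) + 0.1052·3 = 1.8339.
u_4 = c_4 − 1.9379·e_1 + 2.9373·e_2 − 1.8339·e_3 = (-1.3990, -0.7793, 0.0709, -3.2591, 2.4621).
‖u_4‖ = 4.3878, so e_4 = (-0.3188, -0.1776, 0.0162, -0.7428, 0.5611).
Qᵀb = (0.1491, 0.4151, -2.3180, 4.3715).
Back-substitute: x_4 = 4.3715/4.3878 = 0.9963.
x_3 = (-2.3180 − 1.8339·0.9963)/3.0515 = -1.3583.
x_2 = (0.4151 + 0.8940·(-1.3583) + 2.9373·0.9963)/3.4801 = 0.6112.
x_1 = (0.1491 + 2.9814·0.6112 − 2.9814·(-1.3583) − 1.9379·0.9963)/6.7082 = 0.6098.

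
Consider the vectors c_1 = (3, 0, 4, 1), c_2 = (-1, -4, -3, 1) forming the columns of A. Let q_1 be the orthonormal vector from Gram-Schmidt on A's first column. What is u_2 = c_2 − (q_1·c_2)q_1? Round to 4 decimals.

q_1 = c_1/‖c_1‖ = (3, 0, 4, 1)/5.0990 = (0.5883, 0.0000, 0.7845, 0.1961).
r_{12} = q_1·c_2 = -2.7456.
u_2 = c_2 + 2.7456·q_1 = (0.6154, -4.0000, -0.8462, 1.5385).

u_2 = (0.6154, -4.0000, -0.8462, 1.5385)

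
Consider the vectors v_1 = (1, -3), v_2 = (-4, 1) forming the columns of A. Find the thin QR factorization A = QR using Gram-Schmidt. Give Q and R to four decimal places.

v_1 = (1, -3); ‖v_1‖ = 3.1623, so e_1 = (0.3162, -0.9487).
e_1·v_2 = 0.3162·(-4) + (-0.9487)·1 = -2.2136.
u_2 = v_2 + 2.2136·e_1 = (-3.3000, -1.1000).
‖u_2‖ = 3.4785, so e_2 = (-0.9487, -0.3162).

Q = [[0.3162, -0.9487], [-0.9487, -0.3162]], R = [[3.1623, -2.2136], [0.0000, 3.4785]]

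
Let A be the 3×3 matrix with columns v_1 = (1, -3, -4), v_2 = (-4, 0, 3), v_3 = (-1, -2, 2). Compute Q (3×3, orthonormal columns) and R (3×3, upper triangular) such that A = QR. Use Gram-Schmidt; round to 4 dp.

Q = [[0.1961, -0.8695, 0.4534], [-0.5883, -0.4742, -0.6549], [-0.7845, 0.1383, 0.6046]], R = [[5.0990, -3.1379, -0.5883], [0.0000, 3.8928, 2.0946], [0.0000, 0.0000, 2.0656]]

v_1 = (1, -3, -4); ‖v_1‖ = 5.0990, so e_1 = (0.1961, -0.5883, -0.7845).
e_1·v_2 = 0.1961·(-4) + (-0.5883)·0 + (-0.7845)·3 = -3.1379.
u_2 = v_2 + 3.1379·e_1 = (-3.3846, -1.8462, 0.5385).
‖u_2‖ = 3.8928, so e_2 = (-0.8695, -0.4742, 0.1383).
e_1·v_3 = 0.1961·(-1) + (-0.5883)·(-2) + (-0.7845)·2 = -0.5883; e_2·v_3 = (-0.8695)·(-1) + (-0.4742)·(-2) + 0.1383·2 = 2.0946.
u_3 = v_3 + 0.5883·e_1 − 2.0946·e_2 = (0.9365, -1.3528, 1.2487).
‖u_3‖ = 2.0656, so e_3 = (0.4534, -0.6549, 0.6046).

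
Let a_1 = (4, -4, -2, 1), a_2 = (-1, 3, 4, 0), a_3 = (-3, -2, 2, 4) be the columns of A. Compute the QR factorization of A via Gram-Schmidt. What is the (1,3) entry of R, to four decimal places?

e_1 = a_1/‖a_1‖ = (4, -4, -2, 1)/6.0828 = (0.6576, -0.6576, -0.3288, 0.1644).
r_{13} = e_1·a_3 = -0.6576.

r_{13} = -0.6576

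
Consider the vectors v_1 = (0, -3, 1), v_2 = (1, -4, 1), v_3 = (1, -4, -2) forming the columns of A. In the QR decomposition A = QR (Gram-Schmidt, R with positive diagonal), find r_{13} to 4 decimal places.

r_{13} = 3.1623

v_1 = (0, -3, 1); ‖v_1‖ = 3.1623, so q_1 = (0.0000, -0.9487, 0.3162).
r_{13} = q_1·v_3 = 3.1623.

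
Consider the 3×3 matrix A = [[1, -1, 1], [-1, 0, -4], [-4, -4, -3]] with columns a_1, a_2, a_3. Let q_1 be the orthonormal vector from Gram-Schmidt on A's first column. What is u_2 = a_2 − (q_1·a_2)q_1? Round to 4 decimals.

u_2 = (-1.8333, 0.8333, -0.6667)

a_1 = (1, -1, -4); ‖a_1‖ = 4.2426, so q_1 = (0.2357, -0.2357, -0.9428).
q_1·a_2 = 0.2357·(-1) + (-0.2357)·0 + (-0.9428)·(-4) = 3.5355.
u_2 = a_2 − 3.5355·q_1 = (-1.8333, 0.8333, -0.6667).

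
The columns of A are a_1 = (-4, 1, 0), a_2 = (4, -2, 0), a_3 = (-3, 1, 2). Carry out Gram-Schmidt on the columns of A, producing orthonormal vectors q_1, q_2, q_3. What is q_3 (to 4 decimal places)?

q_3 = (0.0000, 0.0000, 1.0000)

q_1 = a_1/‖a_1‖ = (-4, 1, 0)/4.1231 = (-0.9701, 0.2425, 0.0000).
r_{12} = q_1·a_2 = -4.3656.
u_2 = a_2 + 4.3656·q_1 = (-0.2353, -0.9412, 0.0000).
‖u_2‖ = 0.9701, so q_2 = (-0.2425, -0.9701, 0.0000).
r_{13} = q_1·a_3 = 3.1530; r_{23} = q_2·a_3 = -0.2425.
u_3 = a_3 − 3.1530·q_1 + 0.2425·q_2 = (0.0000, 0.0000, 2.0000).
‖u_3‖ = 2.0000, so q_3 = (0.0000, 0.0000, 1.0000).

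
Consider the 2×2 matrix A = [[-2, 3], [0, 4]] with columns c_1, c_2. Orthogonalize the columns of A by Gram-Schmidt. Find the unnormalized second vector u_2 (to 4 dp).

c_1 = (-2, 0); ‖c_1‖ = 2.0000, so e_1 = (-1.0000, 0.0000).
e_1·c_2 = (-1.0000)·3 + 0.0000·4 = -3.0000.
u_2 = c_2 + 3.0000·e_1 = (0.0000, 4.0000).

u_2 = (0.0000, 4.0000)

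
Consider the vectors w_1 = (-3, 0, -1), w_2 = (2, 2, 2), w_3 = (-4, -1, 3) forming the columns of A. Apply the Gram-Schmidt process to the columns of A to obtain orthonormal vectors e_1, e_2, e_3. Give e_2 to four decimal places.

e_2 = (-0.1690, 0.8452, 0.5071)

w_1 = (-3, 0, -1); ‖w_1‖ = 3.1623, so e_1 = (-0.9487, 0.0000, -0.3162).
e_1·w_2 = (-0.9487)·2 + 0.0000·2 + (-0.3162)·2 = -2.5298.
u_2 = w_2 + 2.5298·e_1 = (-0.4000, 2.0000, 1.2000).
‖u_2‖ = 2.3664, so e_2 = (-0.1690, 0.8452, 0.5071).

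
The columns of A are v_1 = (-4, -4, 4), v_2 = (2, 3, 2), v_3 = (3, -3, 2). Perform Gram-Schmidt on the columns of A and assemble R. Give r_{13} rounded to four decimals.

r_{13} = 1.1547

v_1 = (-4, -4, 4); ‖v_1‖ = 6.9282, so e_1 = (-0.5774, -0.5774, 0.5774).
r_{13} = e_1·v_3 = 1.1547.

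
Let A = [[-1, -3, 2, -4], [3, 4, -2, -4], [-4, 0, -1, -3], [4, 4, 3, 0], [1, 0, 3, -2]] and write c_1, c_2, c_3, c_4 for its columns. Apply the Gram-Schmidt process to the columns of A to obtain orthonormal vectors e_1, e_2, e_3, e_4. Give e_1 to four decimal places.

c_1 = (-1, 3, -4, 4, 1); ‖c_1‖ = 6.5574, so e_1 = (-0.1525, 0.4575, -0.6100, 0.6100, 0.1525).

e_1 = (-0.1525, 0.4575, -0.6100, 0.6100, 0.1525)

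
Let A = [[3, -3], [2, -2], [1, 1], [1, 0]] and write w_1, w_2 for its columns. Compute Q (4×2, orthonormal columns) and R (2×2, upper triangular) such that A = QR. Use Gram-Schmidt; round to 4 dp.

w_1 = (3, 2, 1, 1); ‖w_1‖ = 3.8730, so e_1 = (0.7746, 0.5164, 0.2582, 0.2582).
e_1·w_2 = 0.7746·(-3) + 0.5164·(-2) + 0.2582·1 + 0.2582·0 = -3.0984.
u_2 = w_2 + 3.0984·e_1 = (-0.6000, -0.4000, 1.8000, 0.8000).
‖u_2‖ = 2.0976, so e_2 = (-0.2860, -0.1907, 0.8581, 0.3814).

Q = [[0.7746, -0.2860], [0.5164, -0.1907], [0.2582, 0.8581], [0.2582, 0.3814]], R = [[3.8730, -3.0984], [0.0000, 2.0976]]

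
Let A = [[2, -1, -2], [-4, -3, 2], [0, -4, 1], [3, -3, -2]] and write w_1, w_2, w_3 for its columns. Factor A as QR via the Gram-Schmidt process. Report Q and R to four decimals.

q_1 = w_1/‖w_1‖ = (2, -4, 0, 3)/5.3852 = (0.3714, -0.7428, 0.0000, 0.5571).
r_{12} = q_1·w_2 = 0.1857.
u_2 = w_2 − 0.1857·q_1 = (-1.0690, -2.8621, -4.0000, -3.1034).
‖u_2‖ = 5.9132, so q_2 = (-0.1808, -0.4840, -0.6765, -0.5248).
r_{13} = q_1·w_3 = -3.3425; r_{23} = q_2·w_3 = -0.2333.
u_3 = w_3 + 3.3425·q_1 + 0.2333·q_2 = (-0.8008, -0.5957, 0.8422, -0.2604).
‖u_3‖ = 1.3316, so q_3 = (-0.6014, -0.4473, 0.6325, -0.1955).

Q = [[0.3714, -0.1808, -0.6014], [-0.7428, -0.4840, -0.4473], [0.0000, -0.6765, 0.6325], [0.5571, -0.5248, -0.1955]], R = [[5.3852, 0.1857, -3.3425], [0.0000, 5.9132, -0.2333], [0.0000, 0.0000, 1.3316]]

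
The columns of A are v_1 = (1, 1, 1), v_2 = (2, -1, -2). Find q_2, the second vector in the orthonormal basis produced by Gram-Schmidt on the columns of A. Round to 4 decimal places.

v_1 = (1, 1, 1); ‖v_1‖ = 1.7321, so q_1 = (0.5774, 0.5774, 0.5774).
q_1·v_2 = 0.5774·2 + 0.5774·(-1) + 0.5774·(-2) = -0.5774.
u_2 = v_2 + 0.5774·q_1 = (2.3333, -0.6667, -1.6667).
‖u_2‖ = 2.9439, so q_2 = (0.7926, -0.2265, -0.5661).

q_2 = (0.7926, -0.2265, -0.5661)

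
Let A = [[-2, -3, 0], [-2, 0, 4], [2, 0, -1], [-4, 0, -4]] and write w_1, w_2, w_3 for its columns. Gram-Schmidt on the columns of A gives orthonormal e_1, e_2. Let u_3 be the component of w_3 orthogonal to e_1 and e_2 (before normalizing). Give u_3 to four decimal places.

u_3 = (0.0000, 4.5000, -1.5000, -3.0000)

e_1 = w_1/‖w_1‖ = (-2, -2, 2, -4)/5.2915 = (-0.3780, -0.3780, 0.3780, -0.7559).
r_{12} = e_1·w_2 = 1.1339.
u_2 = w_2 − 1.1339·e_1 = (-2.5714, 0.4286, -0.4286, 0.8571).
‖u_2‖ = 2.7775, so e_2 = (-0.9258, 0.1543, -0.1543, 0.3086).
r_{13} = e_1·w_3 = 1.1339; r_{23} = e_2·w_3 = -0.4629.
u_3 = w_3 − 1.1339·e_1 + 0.4629·e_2 = (0.0000, 4.5000, -1.5000, -3.0000).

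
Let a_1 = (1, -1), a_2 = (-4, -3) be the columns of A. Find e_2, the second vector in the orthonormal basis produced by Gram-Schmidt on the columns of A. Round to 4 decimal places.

e_2 = (-0.7071, -0.7071)

a_1 = (1, -1); ‖a_1‖ = 1.4142, so e_1 = (0.7071, -0.7071).
e_1·a_2 = 0.7071·(-4) + (-0.7071)·(-3) = -0.7071.
u_2 = a_2 + 0.7071·e_1 = (-3.5000, -3.5000).
‖u_2‖ = 4.9497, so e_2 = (-0.7071, -0.7071).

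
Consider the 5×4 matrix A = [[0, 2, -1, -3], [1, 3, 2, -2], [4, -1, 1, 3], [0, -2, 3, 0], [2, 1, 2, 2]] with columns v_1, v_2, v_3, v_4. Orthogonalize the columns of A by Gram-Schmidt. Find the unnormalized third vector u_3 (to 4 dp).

u_3 = (-0.8442, 1.7538, -0.9975, 2.8442, 1.1181)

v_1 = (0, 1, 4, 0, 2); ‖v_1‖ = 4.5826, so e_1 = (0.0000, 0.2182, 0.8729, 0.0000, 0.4364).
e_1·v_2 = 0.0000·2 + 0.2182·3 + 0.8729·(-1) + 0.0000·(-2) + 0.4364·1 = 0.2182.
u_2 = v_2 − 0.2182·e_1 = (2.0000, 2.9524, -1.1905, -2.0000, 0.9048).
‖u_2‖ = 4.3534, so e_2 = (0.4594, 0.6782, -0.2735, -0.4594, 0.2078).
e_1·v_3 = 0.0000·(-1) + 0.2182·2 + 0.8729·1 + 0.0000·3 + 0.4364·2 = 2.1822; e_2·v_3 = 0.4594·(-1) + 0.6782·2 + (-0.2735)·1 + (-0.4594)·3 + 0.2078·2 = -0.3391.
u_3 = v_3 − 2.1822·e_1 + 0.3391·e_2 = (-0.8442, 1.7538, -0.9975, 2.8442, 1.1181).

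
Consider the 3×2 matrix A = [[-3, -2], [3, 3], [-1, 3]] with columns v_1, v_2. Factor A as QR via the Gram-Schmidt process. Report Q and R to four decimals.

Q = [[-0.6882, -0.0277], [0.6882, 0.2910], [-0.2294, 0.9563]], R = [[4.3589, 2.7530], [0.0000, 3.7975]]

e_1 = v_1/‖v_1‖ = (-3, 3, -1)/4.3589 = (-0.6882, 0.6882, -0.2294).
r_{12} = e_1·v_2 = 2.7530.
u_2 = v_2 − 2.7530·e_1 = (-0.1053, 1.1053, 3.6316).
‖u_2‖ = 3.7975, so e_2 = (-0.0277, 0.2910, 0.9563).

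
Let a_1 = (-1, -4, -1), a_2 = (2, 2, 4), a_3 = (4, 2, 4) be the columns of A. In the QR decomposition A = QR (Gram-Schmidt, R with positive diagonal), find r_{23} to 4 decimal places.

a_1 = (-1, -4, -1); ‖a_1‖ = 4.2426, so e_1 = (-0.2357, -0.9428, -0.2357).
e_1·a_2 = (-0.2357)·2 + (-0.9428)·2 + (-0.2357)·4 = -3.2998.
u_2 = a_2 + 3.2998·e_1 = (1.2222, -1.1111, 3.2222).
‖u_2‖ = 3.6209, so e_2 = (0.3375, -0.3069, 0.8899).
r_{23} = e_2·a_3 = 4.2960.

r_{23} = 4.2960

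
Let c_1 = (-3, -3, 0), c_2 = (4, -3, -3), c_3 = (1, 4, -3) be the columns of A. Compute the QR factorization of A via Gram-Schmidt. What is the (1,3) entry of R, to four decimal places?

r_{13} = -3.5355

c_1 = (-3, -3, 0); ‖c_1‖ = 4.2426, so q_1 = (-0.7071, -0.7071, 0.0000).
r_{13} = q_1·c_3 = -3.5355.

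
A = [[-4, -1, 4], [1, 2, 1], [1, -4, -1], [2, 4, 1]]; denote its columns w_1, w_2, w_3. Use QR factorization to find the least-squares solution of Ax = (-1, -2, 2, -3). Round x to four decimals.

x = (-0.3618, -0.4076, -0.7168)

e_1 = w_1/‖w_1‖ = (-4, 1, 1, 2)/4.6904 = (-0.8528, 0.2132, 0.2132, 0.4264).
r_{12} = e_1·w_2 = 2.1320.
u_2 = w_2 − 2.1320·e_1 = (0.8182, 1.5455, -4.4545, 3.0909).
‖u_2‖ = 5.6969, so e_2 = (0.1436, 0.2713, -0.7819, 0.5426).
r_{13} = e_1·w_3 = -2.9848; r_{23} = e_2·w_3 = 2.1702.
u_3 = w_3 + 2.9848·e_1 − 2.1702·e_2 = (1.1429, 1.0476, 1.3333, 1.0952).
‖u_3‖ = 2.3197, so e_3 = (0.4927, 0.4516, 0.5748, 0.4721).
Qᵀb = (-0.4264, -3.8777, -1.6628).
Back-substitute: x_3 = -1.6628/2.3197 = -0.7168.
x_2 = (-3.8777 − 2.1702·(-0.7168))/5.6969 = -0.4076.
x_1 = (-0.4264 − 2.1320·(-0.4076) + 2.9848·(-0.7168))/4.6904 = -0.3618.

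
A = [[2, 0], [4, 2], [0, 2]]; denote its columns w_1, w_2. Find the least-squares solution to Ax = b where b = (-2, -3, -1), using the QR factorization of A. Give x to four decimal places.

w_1 = (2, 4, 0); ‖w_1‖ = 4.4721, so q_1 = (0.4472, 0.8944, 0.0000).
q_1·w_2 = 0.4472·0 + 0.8944·2 + 0.0000·2 = 1.7889.
u_2 = w_2 − 1.7889·q_1 = (-0.8000, 0.4000, 2.0000).
‖u_2‖ = 2.1909, so q_2 = (-0.3651, 0.1826, 0.9129).
Qᵀb = (-3.5777, -0.7303).
Back-substitute: x_2 = -0.7303/2.1909 = -0.3333.
x_1 = (-3.5777 − 1.7889·(-0.3333))/4.4721 = -0.6667.

x = (-0.6667, -0.3333)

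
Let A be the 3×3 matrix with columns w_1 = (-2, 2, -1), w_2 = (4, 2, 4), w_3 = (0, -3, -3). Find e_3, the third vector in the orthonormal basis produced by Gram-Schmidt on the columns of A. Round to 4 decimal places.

e_3 = (0.6202, 0.2481, -0.7442)

e_1 = w_1/‖w_1‖ = (-2, 2, -1)/3.0000 = (-0.6667, 0.6667, -0.3333).
r_{12} = e_1·w_2 = -2.6667.
u_2 = w_2 + 2.6667·e_1 = (2.2222, 3.7778, 3.1111).
‖u_2‖ = 5.3748, so e_2 = (0.4134, 0.7029, 0.5788).
r_{13} = e_1·w_3 = -1.0000; r_{23} = e_2·w_3 = -3.8451.
u_3 = w_3 + 1.0000·e_1 + 3.8451·e_2 = (0.9231, 0.3692, -1.1077).
‖u_3‖ = 1.4884, so e_3 = (0.6202, 0.2481, -0.7442).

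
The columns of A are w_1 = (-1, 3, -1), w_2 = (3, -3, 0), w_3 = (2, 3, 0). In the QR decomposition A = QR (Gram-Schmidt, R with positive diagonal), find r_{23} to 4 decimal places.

r_{23} = 2.0926

w_1 = (-1, 3, -1); ‖w_1‖ = 3.3166, so e_1 = (-0.3015, 0.9045, -0.3015).
e_1·w_2 = (-0.3015)·3 + 0.9045·(-3) + (-0.3015)·0 = -3.6181.
u_2 = w_2 + 3.6181·e_1 = (1.9091, 0.2727, -1.0909).
‖u_2‖ = 2.2156, so e_2 = (0.8616, 0.1231, -0.4924).
r_{23} = e_2·w_3 = 2.0926.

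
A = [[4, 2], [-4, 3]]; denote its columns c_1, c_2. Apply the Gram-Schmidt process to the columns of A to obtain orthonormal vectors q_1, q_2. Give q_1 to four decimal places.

q_1 = (0.7071, -0.7071)

c_1 = (4, -4); ‖c_1‖ = 5.6569, so q_1 = (0.7071, -0.7071).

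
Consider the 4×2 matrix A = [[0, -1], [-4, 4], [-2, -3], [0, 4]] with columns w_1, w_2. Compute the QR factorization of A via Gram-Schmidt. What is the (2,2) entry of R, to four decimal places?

w_1 = (0, -4, -2, 0); ‖w_1‖ = 4.4721, so q_1 = (0.0000, -0.8944, -0.4472, 0.0000).
q_1·w_2 = 0.0000·(-1) + (-0.8944)·4 + (-0.4472)·(-3) + 0.0000·4 = -2.2361.
u_2 = w_2 + 2.2361·q_1 = (-1.0000, 2.0000, -4.0000, 4.0000).
r_{22} = ‖u_2‖ = 6.0828.

r_{22} = 6.0828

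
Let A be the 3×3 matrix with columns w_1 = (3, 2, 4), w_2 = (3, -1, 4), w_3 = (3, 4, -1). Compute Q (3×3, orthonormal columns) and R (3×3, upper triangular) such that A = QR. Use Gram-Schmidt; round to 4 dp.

w_1 = (3, 2, 4); ‖w_1‖ = 5.3852, so q_1 = (0.5571, 0.3714, 0.7428).
q_1·w_2 = 0.5571·3 + 0.3714·(-1) + 0.7428·4 = 4.2710.
u_2 = w_2 − 4.2710·q_1 = (0.6207, -2.5862, 0.8276).
‖u_2‖ = 2.7854, so q_2 = (0.2228, -0.9285, 0.2971).
q_1·w_3 = 0.5571·3 + 0.3714·4 + 0.7428·(-1) = 2.4140; q_2·w_3 = 0.2228·3 + (-0.9285)·4 + 0.2971·(-1) = -3.3425.
u_3 = w_3 − 2.4140·q_1 + 3.3425·q_2 = (2.4000, 0.0000, -1.8000).
‖u_3‖ = 3.0000, so q_3 = (0.8000, 0.0000, -0.6000).

Q = [[0.5571, 0.2228, 0.8000], [0.3714, -0.9285, 0.0000], [0.7428, 0.2971, -0.6000]], R = [[5.3852, 4.2710, 2.4140], [0.0000, 2.7854, -3.3425], [0.0000, 0.0000, 3.0000]]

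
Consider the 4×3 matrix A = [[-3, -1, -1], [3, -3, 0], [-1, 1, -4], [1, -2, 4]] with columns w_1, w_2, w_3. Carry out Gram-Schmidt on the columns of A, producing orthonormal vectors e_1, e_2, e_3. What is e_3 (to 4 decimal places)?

w_1 = (-3, 3, -1, 1); ‖w_1‖ = 4.4721, so e_1 = (-0.6708, 0.6708, -0.2236, 0.2236).
e_1·w_2 = (-0.6708)·(-1) + 0.6708·(-3) + (-0.2236)·1 + 0.2236·(-2) = -2.0125.
u_2 = w_2 + 2.0125·e_1 = (-2.3500, -1.6500, 0.5500, -1.5500).
‖u_2‖ = 3.3091, so e_2 = (-0.7102, -0.4986, 0.1662, -0.4684).
e_1·w_3 = (-0.6708)·(-1) + 0.6708·0 + (-0.2236)·(-4) + 0.2236·4 = 2.4597; e_2·w_3 = (-0.7102)·(-1) + (-0.4986)·0 + 0.1662·(-4) + (-0.4684)·4 = -1.8283.
u_3 = w_3 − 2.4597·e_1 + 1.8283·e_2 = (-0.6484, -2.5616, -3.1461, 2.5936).
‖u_3‖ = 4.8587, so e_3 = (-0.1335, -0.5272, -0.6475, 0.5338).

e_3 = (-0.1335, -0.5272, -0.6475, 0.5338)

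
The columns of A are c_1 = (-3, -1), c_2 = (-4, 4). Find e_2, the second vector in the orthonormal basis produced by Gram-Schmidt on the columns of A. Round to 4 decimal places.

e_2 = (-0.3162, 0.9487)

c_1 = (-3, -1); ‖c_1‖ = 3.1623, so e_1 = (-0.9487, -0.3162).
e_1·c_2 = (-0.9487)·(-4) + (-0.3162)·4 = 2.5298.
u_2 = c_2 − 2.5298·e_1 = (-1.6000, 4.8000).
‖u_2‖ = 5.0596, so e_2 = (-0.3162, 0.9487).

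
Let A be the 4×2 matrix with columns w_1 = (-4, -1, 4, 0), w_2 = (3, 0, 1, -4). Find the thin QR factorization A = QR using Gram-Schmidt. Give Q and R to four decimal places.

w_1 = (-4, -1, 4, 0); ‖w_1‖ = 5.7446, so e_1 = (-0.6963, -0.1741, 0.6963, 0.0000).
e_1·w_2 = (-0.6963)·3 + (-0.1741)·0 + 0.6963·1 + 0.0000·(-4) = -1.3926.
u_2 = w_2 + 1.3926·e_1 = (2.0303, -0.2424, 1.9697, -4.0000).
‖u_2‖ = 4.9052, so e_2 = (0.4139, -0.0494, 0.4016, -0.8155).

Q = [[-0.6963, 0.4139], [-0.1741, -0.0494], [0.6963, 0.4016], [0.0000, -0.8155]], R = [[5.7446, -1.3926], [0.0000, 4.9052]]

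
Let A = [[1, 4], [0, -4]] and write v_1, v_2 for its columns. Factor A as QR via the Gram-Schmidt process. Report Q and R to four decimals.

q_1 = v_1/‖v_1‖ = (1, 0)/1.0000 = (1.0000, 0.0000).
r_{12} = q_1·v_2 = 4.0000.
u_2 = v_2 − 4.0000·q_1 = (0.0000, -4.0000).
‖u_2‖ = 4.0000, so q_2 = (0.0000, -1.0000).

Q = [[1.0000, 0.0000], [0.0000, -1.0000]], R = [[1.0000, 4.0000], [0.0000, 4.0000]]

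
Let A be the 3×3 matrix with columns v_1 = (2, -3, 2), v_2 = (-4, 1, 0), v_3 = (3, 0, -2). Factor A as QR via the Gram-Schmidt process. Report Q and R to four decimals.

v_1 = (2, -3, 2); ‖v_1‖ = 4.1231, so e_1 = (0.4851, -0.7276, 0.4851).
e_1·v_2 = 0.4851·(-4) + (-0.7276)·1 + 0.4851·0 = -2.6679.
u_2 = v_2 + 2.6679·e_1 = (-2.7059, -0.9412, 1.2941).
‖u_2‖ = 3.1436, so e_2 = (-0.8608, -0.2994, 0.4117).
e_1·v_3 = 0.4851·3 + (-0.7276)·0 + 0.4851·(-2) = 0.4851; e_2·v_3 = (-0.8608)·3 + (-0.2994)·0 + 0.4117·(-2) = -3.4056.
u_3 = v_3 − 0.4851·e_1 + 3.4056·e_2 = (-0.1667, -0.6667, -0.8333).
‖u_3‖ = 1.0801, so e_3 = (-0.1543, -0.6172, -0.7715).

Q = [[0.4851, -0.8608, -0.1543], [-0.7276, -0.2994, -0.6172], [0.4851, 0.4117, -0.7715]], R = [[4.1231, -2.6679, 0.4851], [0.0000, 3.1436, -3.4056], [0.0000, 0.0000, 1.0801]]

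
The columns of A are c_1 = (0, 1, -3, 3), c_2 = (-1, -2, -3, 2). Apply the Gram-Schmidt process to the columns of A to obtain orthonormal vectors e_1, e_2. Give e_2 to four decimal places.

e_2 = (-0.3314, -0.8895, -0.3140, -0.0174)

c_1 = (0, 1, -3, 3); ‖c_1‖ = 4.3589, so e_1 = (0.0000, 0.2294, -0.6882, 0.6882).
e_1·c_2 = 0.0000·(-1) + 0.2294·(-2) + (-0.6882)·(-3) + 0.6882·2 = 2.9824.
u_2 = c_2 − 2.9824·e_1 = (-1.0000, -2.6842, -0.9474, -0.0526).
‖u_2‖ = 3.0175, so e_2 = (-0.3314, -0.8895, -0.3140, -0.0174).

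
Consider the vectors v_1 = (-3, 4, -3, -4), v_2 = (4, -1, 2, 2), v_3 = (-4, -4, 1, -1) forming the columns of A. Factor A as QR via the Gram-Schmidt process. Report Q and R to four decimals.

v_1 = (-3, 4, -3, -4); ‖v_1‖ = 7.0711, so e_1 = (-0.4243, 0.5657, -0.4243, -0.5657).
e_1·v_2 = (-0.4243)·4 + 0.5657·(-1) + (-0.4243)·2 + (-0.5657)·2 = -4.2426.
u_2 = v_2 + 4.2426·e_1 = (2.2000, 1.4000, 0.2000, -0.4000).
‖u_2‖ = 2.6458, so e_2 = (0.8315, 0.5292, 0.0756, -0.1512).
e_1·v_3 = (-0.4243)·(-4) + 0.5657·(-4) + (-0.4243)·1 + (-0.5657)·(-1) = -0.4243; e_2·v_3 = 0.8315·(-4) + 0.5292·(-4) + 0.0756·1 + (-0.1512)·(-1) = -5.2159.
u_3 = v_3 + 0.4243·e_1 + 5.2159·e_2 = (0.1571, -1.0000, 1.2143, -2.0286).
‖u_3‖ = 2.5718, so e_3 = (0.0611, -0.3888, 0.4721, -0.7888).

Q = [[-0.4243, 0.8315, 0.0611], [0.5657, 0.5292, -0.3888], [-0.4243, 0.0756, 0.4721], [-0.5657, -0.1512, -0.7888]], R = [[7.0711, -4.2426, -0.4243], [0.0000, 2.6458, -5.2159], [0.0000, 0.0000, 2.5718]]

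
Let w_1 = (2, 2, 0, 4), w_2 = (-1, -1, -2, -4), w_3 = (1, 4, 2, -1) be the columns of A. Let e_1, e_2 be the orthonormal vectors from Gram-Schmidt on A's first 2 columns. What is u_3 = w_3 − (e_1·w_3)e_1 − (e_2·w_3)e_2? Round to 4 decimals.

u_3 = (0.5000, 3.5000, 2.0000, -2.0000)

w_1 = (2, 2, 0, 4); ‖w_1‖ = 4.8990, so e_1 = (0.4082, 0.4082, 0.0000, 0.8165).
e_1·w_2 = 0.4082·(-1) + 0.4082·(-1) + 0.0000·(-2) + 0.8165·(-4) = -4.0825.
u_2 = w_2 + 4.0825·e_1 = (0.6667, 0.6667, -2.0000, -0.6667).
‖u_2‖ = 2.3094, so e_2 = (0.2887, 0.2887, -0.8660, -0.2887).
e_1·w_3 = 0.4082·1 + 0.4082·4 + 0.0000·2 + 0.8165·(-1) = 1.2247; e_2·w_3 = 0.2887·1 + 0.2887·4 + (-0.8660)·2 + (-0.2887)·(-1) = 0.0000.
u_3 = w_3 − 1.2247·e_1 − 0.0000·e_2 = (0.5000, 3.5000, 2.0000, -2.0000).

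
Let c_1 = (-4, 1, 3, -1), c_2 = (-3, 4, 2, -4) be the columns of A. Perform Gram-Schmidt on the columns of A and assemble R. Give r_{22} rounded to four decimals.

r_{22} = 4.4680

c_1 = (-4, 1, 3, -1); ‖c_1‖ = 5.1962, so e_1 = (-0.7698, 0.1925, 0.5774, -0.1925).
e_1·c_2 = (-0.7698)·(-3) + 0.1925·4 + 0.5774·2 + (-0.1925)·(-4) = 5.0037.
u_2 = c_2 − 5.0037·e_1 = (0.8519, 3.0370, -0.8889, -3.0370).
r_{22} = ‖u_2‖ = 4.4680.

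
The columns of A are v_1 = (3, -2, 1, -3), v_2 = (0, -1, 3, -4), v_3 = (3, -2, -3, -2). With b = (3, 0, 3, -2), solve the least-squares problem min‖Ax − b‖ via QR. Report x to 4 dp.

v_1 = (3, -2, 1, -3); ‖v_1‖ = 4.7958, so e_1 = (0.6255, -0.4170, 0.2085, -0.6255).
e_1·v_2 = 0.6255·0 + (-0.4170)·(-1) + 0.2085·3 + (-0.6255)·(-4) = 3.5447.
u_2 = v_2 − 3.5447·e_1 = (-2.2174, 0.4783, 2.2609, -1.7826).
‖u_2‖ = 3.6653, so e_2 = (-0.6050, 0.1305, 0.6168, -0.4863).
e_1·v_3 = 0.6255·3 + (-0.4170)·(-2) + 0.2085·(-3) + (-0.6255)·(-2) = 3.3362; e_2·v_3 = (-0.6050)·3 + 0.1305·(-2) + 0.6168·(-3) + (-0.4863)·(-2) = -2.9536.
u_3 = v_3 − 3.3362·e_1 + 2.9536·e_2 = (-0.8738, -0.2233, -1.8738, -1.3495).
‖u_3‖ = 2.4790, so e_3 = (-0.3525, -0.0901, -0.7559, -0.5444).
Qᵀb = (3.7533, 1.0083, -2.2362).
Back-substitute: x_3 = -2.2362/2.4790 = -0.9021.
x_2 = (1.0083 + 2.9536·(-0.9021))/3.6653 = -0.4518.
x_1 = (3.7533 − 3.5447·(-0.4518) − 3.3362·(-0.9021))/4.7958 = 1.7441.

x = (1.7441, -0.4518, -0.9021)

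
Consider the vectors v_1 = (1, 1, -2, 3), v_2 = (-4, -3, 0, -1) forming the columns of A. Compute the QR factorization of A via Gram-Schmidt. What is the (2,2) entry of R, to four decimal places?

r_{22} = 4.3970

q_1 = v_1/‖v_1‖ = (1, 1, -2, 3)/3.8730 = (0.2582, 0.2582, -0.5164, 0.7746).
r_{12} = q_1·v_2 = -2.5820.
u_2 = v_2 + 2.5820·q_1 = (-3.3333, -2.3333, -1.3333, 1.0000).
r_{22} = ‖u_2‖ = 4.3970.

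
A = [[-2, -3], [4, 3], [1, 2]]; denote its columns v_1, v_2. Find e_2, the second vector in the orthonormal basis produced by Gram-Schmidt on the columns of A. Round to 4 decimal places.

e_2 = (-0.6374, -0.4711, 0.6097)

e_1 = v_1/‖v_1‖ = (-2, 4, 1)/4.5826 = (-0.4364, 0.8729, 0.2182).
r_{12} = e_1·v_2 = 4.3644.
u_2 = v_2 − 4.3644·e_1 = (-1.0952, -0.8095, 1.0476).
‖u_2‖ = 1.7182, so e_2 = (-0.6374, -0.4711, 0.6097).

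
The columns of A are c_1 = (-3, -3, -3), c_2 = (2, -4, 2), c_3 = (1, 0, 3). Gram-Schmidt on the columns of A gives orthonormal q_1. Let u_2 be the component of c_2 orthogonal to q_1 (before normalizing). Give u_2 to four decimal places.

u_2 = (2.0000, -4.0000, 2.0000)

q_1 = c_1/‖c_1‖ = (-3, -3, -3)/5.1962 = (-0.5774, -0.5774, -0.5774).
r_{12} = q_1·c_2 = 0.0000.
u_2 = c_2 + 0.0000·q_1 = (2.0000, -4.0000, 2.0000).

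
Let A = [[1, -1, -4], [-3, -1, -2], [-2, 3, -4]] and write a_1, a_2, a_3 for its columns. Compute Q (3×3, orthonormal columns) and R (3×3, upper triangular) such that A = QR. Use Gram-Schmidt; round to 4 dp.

a_1 = (1, -3, -2); ‖a_1‖ = 3.7417, so q_1 = (0.2673, -0.8018, -0.5345).
q_1·a_2 = 0.2673·(-1) + (-0.8018)·(-1) + (-0.5345)·3 = -1.0690.
u_2 = a_2 + 1.0690·q_1 = (-0.7143, -1.8571, 2.4286).
‖u_2‖ = 3.1396, so q_2 = (-0.2275, -0.5915, 0.7735).
q_1·a_3 = 0.2673·(-4) + (-0.8018)·(-2) + (-0.5345)·(-4) = 2.6726; q_2·a_3 = (-0.2275)·(-4) + (-0.5915)·(-2) + 0.7735·(-4) = -1.0010.
u_3 = a_3 − 2.6726·q_1 + 1.0010·q_2 = (-4.9420, -0.4493, -1.7971).
‖u_3‖ = 5.2778, so q_3 = (-0.9364, -0.0851, -0.3405).

Q = [[0.2673, -0.2275, -0.9364], [-0.8018, -0.5915, -0.0851], [-0.5345, 0.7735, -0.3405]], R = [[3.7417, -1.0690, 2.6726], [0.0000, 3.1396, -1.0010], [0.0000, 0.0000, 5.2778]]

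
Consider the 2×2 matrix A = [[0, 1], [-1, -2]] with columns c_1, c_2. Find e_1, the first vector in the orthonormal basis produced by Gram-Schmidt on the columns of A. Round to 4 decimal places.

e_1 = (0.0000, -1.0000)

e_1 = c_1/‖c_1‖ = (0, -1)/1.0000 = (0.0000, -1.0000).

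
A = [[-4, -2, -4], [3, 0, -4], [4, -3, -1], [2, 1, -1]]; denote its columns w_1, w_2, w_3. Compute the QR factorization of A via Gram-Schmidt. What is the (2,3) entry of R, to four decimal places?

w_1 = (-4, 3, 4, 2); ‖w_1‖ = 6.7082, so q_1 = (-0.5963, 0.4472, 0.5963, 0.2981).
q_1·w_2 = (-0.5963)·(-2) + 0.4472·0 + 0.5963·(-3) + 0.2981·1 = -0.2981.
u_2 = w_2 + 0.2981·q_1 = (-2.1778, 0.1333, -2.8222, 1.0889).
‖u_2‖ = 3.7298, so q_2 = (-0.5839, 0.0357, -0.7567, 0.2919).
r_{23} = q_2·w_3 = 2.6573.

r_{23} = 2.6573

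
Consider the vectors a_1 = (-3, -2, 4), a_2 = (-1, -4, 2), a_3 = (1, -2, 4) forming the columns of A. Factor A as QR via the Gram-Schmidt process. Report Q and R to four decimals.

Q = [[-0.5571, 0.3302, 0.7620], [-0.3714, -0.9197, 0.1270], [0.7428, -0.2122, 0.6350]], R = [[5.3852, 3.5282, 3.1568], [0.0000, 2.9243, 1.3207], [0.0000, 0.0000, 3.0480]]

e_1 = a_1/‖a_1‖ = (-3, -2, 4)/5.3852 = (-0.5571, -0.3714, 0.7428).
r_{12} = e_1·a_2 = 3.5282.
u_2 = a_2 − 3.5282·e_1 = (0.9655, -2.6897, -0.6207).
‖u_2‖ = 2.9243, so e_2 = (0.3302, -0.9197, -0.2122).
r_{13} = e_1·a_3 = 3.1568; r_{23} = e_2·a_3 = 1.3207.
u_3 = a_3 − 3.1568·e_1 − 1.3207·e_2 = (2.3226, 0.3871, 1.9355).
‖u_3‖ = 3.0480, so e_3 = (0.7620, 0.1270, 0.6350).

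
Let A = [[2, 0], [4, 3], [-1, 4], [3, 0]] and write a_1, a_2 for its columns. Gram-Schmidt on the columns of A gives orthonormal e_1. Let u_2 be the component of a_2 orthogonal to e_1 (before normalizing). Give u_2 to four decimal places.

e_1 = a_1/‖a_1‖ = (2, 4, -1, 3)/5.4772 = (0.3651, 0.7303, -0.1826, 0.5477).
r_{12} = e_1·a_2 = 1.4606.
u_2 = a_2 − 1.4606·e_1 = (-0.5333, 1.9333, 4.2667, -0.8000).

u_2 = (-0.5333, 1.9333, 4.2667, -0.8000)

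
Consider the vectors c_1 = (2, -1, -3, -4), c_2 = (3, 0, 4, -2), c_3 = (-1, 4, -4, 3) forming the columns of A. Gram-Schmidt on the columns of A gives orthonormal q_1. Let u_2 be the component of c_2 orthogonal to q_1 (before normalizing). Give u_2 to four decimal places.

u_2 = (2.8667, 0.0667, 4.2000, -1.7333)

c_1 = (2, -1, -3, -4); ‖c_1‖ = 5.4772, so q_1 = (0.3651, -0.1826, -0.5477, -0.7303).
q_1·c_2 = 0.3651·3 + (-0.1826)·0 + (-0.5477)·4 + (-0.7303)·(-2) = 0.3651.
u_2 = c_2 − 0.3651·q_1 = (2.8667, 0.0667, 4.2000, -1.7333).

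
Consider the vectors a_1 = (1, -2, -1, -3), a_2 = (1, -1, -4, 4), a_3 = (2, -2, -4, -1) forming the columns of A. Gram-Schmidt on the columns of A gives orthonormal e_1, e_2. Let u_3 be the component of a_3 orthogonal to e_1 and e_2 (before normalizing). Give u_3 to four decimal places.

e_1 = a_1/‖a_1‖ = (1, -2, -1, -3)/3.8730 = (0.2582, -0.5164, -0.2582, -0.7746).
r_{12} = e_1·a_2 = -1.2910.
u_2 = a_2 + 1.2910·e_1 = (1.3333, -1.6667, -4.3333, 3.0000).
‖u_2‖ = 5.6862, so e_2 = (0.2345, -0.2931, -0.7621, 0.5276).
r_{13} = e_1·a_3 = 3.3566; r_{23} = e_2·a_3 = 3.5759.
u_3 = a_3 − 3.3566·e_1 − 3.5759·e_2 = (0.2948, 0.7814, -0.4082, -0.2866).

u_3 = (0.2948, 0.7814, -0.4082, -0.2866)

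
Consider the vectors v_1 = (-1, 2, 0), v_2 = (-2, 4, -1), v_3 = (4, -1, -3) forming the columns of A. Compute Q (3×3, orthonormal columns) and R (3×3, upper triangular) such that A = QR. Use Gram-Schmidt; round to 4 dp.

Q = [[-0.4472, 0.0000, 0.8944], [0.8944, 0.0000, 0.4472], [0.0000, -1.0000, 0.0000]], R = [[2.2361, 4.4721, -2.6833], [0.0000, 1.0000, 3.0000], [0.0000, 0.0000, 3.1305]]

v_1 = (-1, 2, 0); ‖v_1‖ = 2.2361, so q_1 = (-0.4472, 0.8944, 0.0000).
q_1·v_2 = (-0.4472)·(-2) + 0.8944·4 + 0.0000·(-1) = 4.4721.
u_2 = v_2 − 4.4721·q_1 = (0.0000, 0.0000, -1.0000).
‖u_2‖ = 1.0000, so q_2 = (0.0000, 0.0000, -1.0000).
q_1·v_3 = (-0.4472)·4 + 0.8944·(-1) + 0.0000·(-3) = -2.6833; q_2·v_3 = 0.0000·4 + 0.0000·(-1) + (-1.0000)·(-3) = 3.0000.
u_3 = v_3 + 2.6833·q_1 − 3.0000·q_2 = (2.8000, 1.4000, 0.0000).
‖u_3‖ = 3.1305, so q_3 = (0.8944, 0.4472, 0.0000).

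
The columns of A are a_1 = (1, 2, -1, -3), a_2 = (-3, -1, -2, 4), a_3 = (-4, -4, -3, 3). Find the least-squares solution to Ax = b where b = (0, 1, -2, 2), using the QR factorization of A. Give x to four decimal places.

x = (0.4196, 0.9765, -0.3529)

a_1 = (1, 2, -1, -3); ‖a_1‖ = 3.8730, so q_1 = (0.2582, 0.5164, -0.2582, -0.7746).
q_1·a_2 = 0.2582·(-3) + 0.5164·(-1) + (-0.2582)·(-2) + (-0.7746)·4 = -3.8730.
u_2 = a_2 + 3.8730·q_1 = (-2.0000, 1.0000, -3.0000, 1.0000).
‖u_2‖ = 3.8730, so q_2 = (-0.5164, 0.2582, -0.7746, 0.2582).
q_1·a_3 = 0.2582·(-4) + 0.5164·(-4) + (-0.2582)·(-3) + (-0.7746)·3 = -4.6476; q_2·a_3 = (-0.5164)·(-4) + 0.2582·(-4) + (-0.7746)·(-3) + 0.2582·3 = 4.1312.
u_3 = a_3 + 4.6476·q_1 − 4.1312·q_2 = (-0.6667, -2.6667, -1.0000, -1.6667).
‖u_3‖ = 3.3665, so q_3 = (-0.1980, -0.7921, -0.2970, -0.4951).
Qᵀb = (-0.5164, 2.3238, -1.1882).
Back-substitute: x_3 = -1.1882/3.3665 = -0.3529.
x_2 = (2.3238 − 4.1312·(-0.3529))/3.8730 = 0.9765.
x_1 = (-0.5164 + 3.8730·0.9765 + 4.6476·(-0.3529))/3.8730 = 0.4196.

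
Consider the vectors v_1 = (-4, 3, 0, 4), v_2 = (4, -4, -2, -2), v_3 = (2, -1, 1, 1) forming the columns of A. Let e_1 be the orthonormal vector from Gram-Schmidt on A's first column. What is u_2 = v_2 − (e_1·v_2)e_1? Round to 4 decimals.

v_1 = (-4, 3, 0, 4); ‖v_1‖ = 6.4031, so e_1 = (-0.6247, 0.4685, 0.0000, 0.6247).
e_1·v_2 = (-0.6247)·4 + 0.4685·(-4) + 0.0000·(-2) + 0.6247·(-2) = -5.6223.
u_2 = v_2 + 5.6223·e_1 = (0.4878, -1.3659, -2.0000, 1.5122).

u_2 = (0.4878, -1.3659, -2.0000, 1.5122)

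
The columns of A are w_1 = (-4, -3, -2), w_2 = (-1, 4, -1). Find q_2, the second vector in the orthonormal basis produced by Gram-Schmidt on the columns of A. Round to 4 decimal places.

q_2 = (-0.4464, 0.8255, -0.3454)

w_1 = (-4, -3, -2); ‖w_1‖ = 5.3852, so q_1 = (-0.7428, -0.5571, -0.3714).
q_1·w_2 = (-0.7428)·(-1) + (-0.5571)·4 + (-0.3714)·(-1) = -1.1142.
u_2 = w_2 + 1.1142·q_1 = (-1.8276, 3.3793, -1.4138).
‖u_2‖ = 4.0937, so q_2 = (-0.4464, 0.8255, -0.3454).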